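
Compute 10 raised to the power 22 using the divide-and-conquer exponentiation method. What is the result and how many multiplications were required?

Computing 10^22 by squaring (build up from 10^1; each line after the first costs one multiplication):

10^1 = 10
10^2 = (10^1)^2 = 10^2 = 100
10^4 = (10^2)^2 = 100^2 = 10000
10^5 = 10 * 10^4 = 10 * 10000 = 100000
10^10 = (10^5)^2 = 100000^2 = 10000000000
10^11 = 10 * 10^10 = 10 * 10000000000 = 100000000000
10^22 = (10^11)^2 = 100000000000^2 = 10000000000000000000000

Result: 10000000000000000000000
Multiplications needed: 6 (6 lines after 10^1)

10^22 = 10000000000000000000000. Using exponentiation by squaring, this requires 6 multiplications. The key idea: if the exponent is even, square the half-power; if odd, multiply by the base once.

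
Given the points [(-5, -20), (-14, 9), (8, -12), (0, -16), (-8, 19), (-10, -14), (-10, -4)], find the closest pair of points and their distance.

Computing all pairwise distances among 7 points:

d((-5, -20), (-14, 9)) = 30.3645
d((-5, -20), (8, -12)) = 15.2643
d((-5, -20), (0, -16)) = 6.4031 <-- minimum
d((-5, -20), (-8, 19)) = 39.1152
d((-5, -20), (-10, -14)) = 7.8102
d((-5, -20), (-10, -4)) = 16.7631
d((-14, 9), (8, -12)) = 30.4138
d((-14, 9), (0, -16)) = 28.6531
d((-14, 9), (-8, 19)) = 11.6619
d((-14, 9), (-10, -14)) = 23.3452
d((-14, 9), (-10, -4)) = 13.6015
d((8, -12), (0, -16)) = 8.9443
d((8, -12), (-8, 19)) = 34.8855
d((8, -12), (-10, -14)) = 18.1108
d((8, -12), (-10, -4)) = 19.6977
d((0, -16), (-8, 19)) = 35.9026
d((0, -16), (-10, -14)) = 10.198
d((0, -16), (-10, -4)) = 15.6205
d((-8, 19), (-10, -14)) = 33.0606
d((-8, 19), (-10, -4)) = 23.0868
d((-10, -14), (-10, -4)) = 10.0

Closest pair: (-5, -20) and (0, -16) with distance 6.4031

The closest pair is (-5, -20) and (0, -16) with Euclidean distance 6.4031. For 7 points, brute-force pairwise comparison is shown above. For large n, the divide-and-conquer algorithm (sort by x, recurse on halves, check the dividing strip) achieves O(n log n).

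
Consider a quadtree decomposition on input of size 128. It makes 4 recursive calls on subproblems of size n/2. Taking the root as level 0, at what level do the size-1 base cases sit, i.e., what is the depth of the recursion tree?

For divide and conquer with division factor 2:

Problem sizes at each level:
Level 0: 128
Level 1: 64
Level 2: 32
Level 3: 16
Level 4: 8
Level 5: 4
Level 6: 2
Level 7: 1

The root is level 0 and the size-1 base case is level 7 (the tree spans levels 0 through 7, i.e. 8 levels counting the root), so the depth is the number of divisions: log_2(128) = 7

The recursion tree depth is log_2(128) = 7. At each level, the problem size is divided by 2, so it takes 7 divisions to reduce to a base case of size 1. The algorithm makes 4 recursive calls at each level.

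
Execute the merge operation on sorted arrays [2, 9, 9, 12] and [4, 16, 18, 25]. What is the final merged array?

Merging process:

Compare 2 vs 4: take 2 from left. Merged: [2]
Compare 9 vs 4: take 4 from right. Merged: [2, 4]
Compare 9 vs 16: take 9 from left. Merged: [2, 4, 9]
Compare 9 vs 16: take 9 from left. Merged: [2, 4, 9, 9]
Compare 12 vs 16: take 12 from left. Merged: [2, 4, 9, 9, 12]
Append remaining from right: [16, 18, 25]. Merged: [2, 4, 9, 9, 12, 16, 18, 25]

Final merged array: [2, 4, 9, 9, 12, 16, 18, 25]
Total comparisons: 5

The merged array is [2, 4, 9, 9, 12, 16, 18, 25], requiring 5 comparisons. The merge step runs in O(n) time where n is the total number of elements.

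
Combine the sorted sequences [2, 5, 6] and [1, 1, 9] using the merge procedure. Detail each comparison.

Merging process:

Compare 2 vs 1: take 1 from right. Merged: [1]
Compare 2 vs 1: take 1 from right. Merged: [1, 1]
Compare 2 vs 9: take 2 from left. Merged: [1, 1, 2]
Compare 5 vs 9: take 5 from left. Merged: [1, 1, 2, 5]
Compare 6 vs 9: take 6 from left. Merged: [1, 1, 2, 5, 6]
Append remaining from right: [9]. Merged: [1, 1, 2, 5, 6, 9]

Final merged array: [1, 1, 2, 5, 6, 9]
Total comparisons: 5

The merged array is [1, 1, 2, 5, 6, 9], requiring 5 comparisons. The merge step runs in O(n) time where n is the total number of elements.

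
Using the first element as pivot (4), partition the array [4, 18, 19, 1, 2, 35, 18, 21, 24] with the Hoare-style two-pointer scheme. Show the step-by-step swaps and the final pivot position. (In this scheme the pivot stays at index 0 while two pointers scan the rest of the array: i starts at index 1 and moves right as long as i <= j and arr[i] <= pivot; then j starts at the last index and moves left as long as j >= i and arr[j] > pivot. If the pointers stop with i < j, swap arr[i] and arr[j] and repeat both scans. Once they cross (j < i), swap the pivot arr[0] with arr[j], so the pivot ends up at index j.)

Hoare-style two-pointer partition with pivot = 4:

Initial array: [4, 18, 19, 1, 2, 35, 18, 21, 24]

Pointers start at i = 1, j = 8.
i stops at index 1 (arr[1]=18 > 4), j stops at index 4 (arr[4]=2 <= 4): swap arr[1] and arr[4], array becomes [4, 2, 19, 1, 18, 35, 18, 21, 24]
i stops at index 2 (arr[2]=19 > 4), j stops at index 3 (arr[3]=1 <= 4): swap arr[2] and arr[3], array becomes [4, 2, 1, 19, 18, 35, 18, 21, 24]
i ends at 3, j ends at 2: the pointers have crossed (j < i), so scanning stops.

Swap pivot arr[0] with arr[2] to place pivot at position 2: [1, 2, 4, 19, 18, 35, 18, 21, 24]
Pivot position: 2

After partitioning with pivot 4, the array becomes [1, 2, 4, 19, 18, 35, 18, 21, 24]. The pivot is placed at index 2. All elements to the left of the pivot are <= 4, and all elements to the right are > 4.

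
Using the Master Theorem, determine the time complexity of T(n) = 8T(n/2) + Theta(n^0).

Master Theorem for T(n) = 8T(n/2) + O(n^0):

a = 8, b = 2, c = 0
log_b(a) = log_2(8) = 3.0000

Case 1: c = 0 < log_2(8) = 3.0000
T(n) = O(n^(log_2 8)) = O(n^3)

For T(n) = 8T(n/2) + O(n^0): log_2(8) = 3.0000. This is Case 1 of the Master Theorem (c < log_b(a), work dominated by leaves), giving O(n^3).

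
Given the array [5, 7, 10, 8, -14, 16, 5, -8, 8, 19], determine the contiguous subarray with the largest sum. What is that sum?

Using Kadane's algorithm on [5, 7, 10, 8, -14, 16, 5, -8, 8, 19]:

Scanning through the array:
Position 1 (value 7): max_ending_here = 12, max_so_far = 12
Position 2 (value 10): max_ending_here = 22, max_so_far = 22
Position 3 (value 8): max_ending_here = 30, max_so_far = 30
Position 4 (value -14): max_ending_here = 16, max_so_far = 30
Position 5 (value 16): max_ending_here = 32, max_so_far = 32
Position 6 (value 5): max_ending_here = 37, max_so_far = 37
Position 7 (value -8): max_ending_here = 29, max_so_far = 37
Position 8 (value 8): max_ending_here = 37, max_so_far = 37
Position 9 (value 19): max_ending_here = 56, max_so_far = 56

Maximum subarray: [5, 7, 10, 8, -14, 16, 5, -8, 8, 19]
Maximum sum: 56

The maximum subarray is [5, 7, 10, 8, -14, 16, 5, -8, 8, 19] with sum 56. This subarray runs from index 0 to index 9.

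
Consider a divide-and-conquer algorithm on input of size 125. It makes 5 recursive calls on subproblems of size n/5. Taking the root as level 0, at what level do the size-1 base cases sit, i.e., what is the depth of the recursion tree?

For divide and conquer with division factor 5:

Problem sizes at each level:
Level 0: 125
Level 1: 25
Level 2: 5
Level 3: 1

The root is level 0 and the size-1 base case is level 3 (the tree spans levels 0 through 3, i.e. 4 levels counting the root), so the depth is the number of divisions: log_5(125) = 3

The recursion tree depth is log_5(125) = 3. At each level, the problem size is divided by 5, so it takes 3 divisions to reduce to a base case of size 1. The algorithm makes 5 recursive calls at each level.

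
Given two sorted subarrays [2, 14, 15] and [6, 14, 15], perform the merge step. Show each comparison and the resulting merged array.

Merging process:

Compare 2 vs 6: take 2 from left. Merged: [2]
Compare 14 vs 6: take 6 from right. Merged: [2, 6]
Compare 14 vs 14: take 14 from left. Merged: [2, 6, 14]
Compare 15 vs 14: take 14 from right. Merged: [2, 6, 14, 14]
Compare 15 vs 15: take 15 from left. Merged: [2, 6, 14, 14, 15]
Append remaining from right: [15]. Merged: [2, 6, 14, 14, 15, 15]

Final merged array: [2, 6, 14, 14, 15, 15]
Total comparisons: 5

The merged array is [2, 6, 14, 14, 15, 15], requiring 5 comparisons. The merge step runs in O(n) time where n is the total number of elements.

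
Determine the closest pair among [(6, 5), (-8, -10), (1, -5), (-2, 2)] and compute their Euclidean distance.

Computing all pairwise distances among 4 points:

d((6, 5), (-8, -10)) = 20.5183
d((6, 5), (1, -5)) = 11.1803
d((6, 5), (-2, 2)) = 8.544
d((-8, -10), (1, -5)) = 10.2956
d((-8, -10), (-2, 2)) = 13.4164
d((1, -5), (-2, 2)) = 7.6158 <-- minimum

Closest pair: (1, -5) and (-2, 2) with distance 7.6158

The closest pair is (1, -5) and (-2, 2) with Euclidean distance 7.6158. For 4 points, brute-force pairwise comparison is shown above. For large n, the divide-and-conquer algorithm (sort by x, recurse on halves, check the dividing strip) achieves O(n log n).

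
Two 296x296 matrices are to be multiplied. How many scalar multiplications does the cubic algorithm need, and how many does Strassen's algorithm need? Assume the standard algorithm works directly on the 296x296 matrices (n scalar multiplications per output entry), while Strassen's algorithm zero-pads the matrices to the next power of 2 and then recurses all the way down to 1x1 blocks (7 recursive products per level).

Matrix multiplication for 296x296 matrices:

Strassen's algorithm requires power-of-2 dimensions. Pad 296x296 to 512x512 (next power of 2).

Standard algorithm: 296^3 = 25934336 multiplications
Strassen's algorithm: 7^(log2(512)) = 7^9 = 40353607 multiplications
Difference: 25934336 - 40353607 = -14419271 (Strassen uses MORE here due to padding overhead — for small or just-over-power-of-2 n, padding can outweigh the per-level savings)

Standard: 25934336 multiplications (296^3). Strassen: 40353607 multiplications (7^9, after padding to 512x512). Strassen reduces 8 recursive multiplications to 7 at each level.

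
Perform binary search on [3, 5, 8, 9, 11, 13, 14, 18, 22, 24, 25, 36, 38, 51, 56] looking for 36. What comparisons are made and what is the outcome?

Binary search for 36 in [3, 5, 8, 9, 11, 13, 14, 18, 22, 24, 25, 36, 38, 51, 56]:

lo=0, hi=14, mid=7, arr[mid]=18 -> 18 < 36, search right half
lo=8, hi=14, mid=11, arr[mid]=36 -> Found target at index 11!

Binary search finds 36 at index 11 after 2 comparisons. The search repeatedly halves the search space by comparing with the middle element.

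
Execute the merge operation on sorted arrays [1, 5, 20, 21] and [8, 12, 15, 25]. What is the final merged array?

Merging process:

Compare 1 vs 8: take 1 from left. Merged: [1]
Compare 5 vs 8: take 5 from left. Merged: [1, 5]
Compare 20 vs 8: take 8 from right. Merged: [1, 5, 8]
Compare 20 vs 12: take 12 from right. Merged: [1, 5, 8, 12]
Compare 20 vs 15: take 15 from right. Merged: [1, 5, 8, 12, 15]
Compare 20 vs 25: take 20 from left. Merged: [1, 5, 8, 12, 15, 20]
Compare 21 vs 25: take 21 from left. Merged: [1, 5, 8, 12, 15, 20, 21]
Append remaining from right: [25]. Merged: [1, 5, 8, 12, 15, 20, 21, 25]

Final merged array: [1, 5, 8, 12, 15, 20, 21, 25]
Total comparisons: 7

The merged array is [1, 5, 8, 12, 15, 20, 21, 25], requiring 7 comparisons. The merge step runs in O(n) time where n is the total number of elements.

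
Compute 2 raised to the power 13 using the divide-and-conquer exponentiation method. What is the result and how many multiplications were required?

Computing 2^13 by squaring (build up from 2^1; each line after the first costs one multiplication):

2^1 = 2
2^2 = (2^1)^2 = 2^2 = 4
2^3 = 2 * 2^2 = 2 * 4 = 8
2^6 = (2^3)^2 = 8^2 = 64
2^12 = (2^6)^2 = 64^2 = 4096
2^13 = 2 * 2^12 = 2 * 4096 = 8192

Result: 8192
Multiplications needed: 5 (5 lines after 2^1)

2^13 = 8192. Using exponentiation by squaring, this requires 5 multiplications. The key idea: if the exponent is even, square the half-power; if odd, multiply by the base once.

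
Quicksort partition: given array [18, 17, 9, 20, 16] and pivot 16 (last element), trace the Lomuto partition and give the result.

Lomuto partition with pivot = 16:

Initial array: [18, 17, 9, 20, 16]

arr[0]=18 > 16: no swap
arr[1]=17 > 16: no swap
arr[2]=9 <= 16: swap with position 0, array becomes [9, 17, 18, 20, 16]
arr[3]=20 > 16: no swap

Place pivot at position 1: [9, 16, 18, 20, 17]
Pivot position: 1

After partitioning with pivot 16, the array becomes [9, 16, 18, 20, 17]. The pivot is placed at index 1. All elements to the left of the pivot are <= 16, and all elements to the right are > 16.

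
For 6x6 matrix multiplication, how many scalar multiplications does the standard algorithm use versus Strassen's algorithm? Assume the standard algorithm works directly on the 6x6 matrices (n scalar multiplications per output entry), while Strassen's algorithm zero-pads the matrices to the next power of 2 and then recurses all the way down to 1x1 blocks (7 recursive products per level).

Matrix multiplication for 6x6 matrices:

Strassen's algorithm requires power-of-2 dimensions. Pad 6x6 to 8x8 (next power of 2).

Standard algorithm: 6^3 = 216 multiplications
Strassen's algorithm: 7^(log2(8)) = 7^3 = 343 multiplications
Difference: 216 - 343 = -127 (Strassen uses MORE here due to padding overhead — for small or just-over-power-of-2 n, padding can outweigh the per-level savings)

Standard: 216 multiplications (6^3). Strassen: 343 multiplications (7^3, after padding to 8x8). Strassen reduces 8 recursive multiplications to 7 at each level.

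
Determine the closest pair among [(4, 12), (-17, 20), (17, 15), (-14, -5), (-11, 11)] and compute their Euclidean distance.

Computing all pairwise distances among 5 points:

d((4, 12), (-17, 20)) = 22.4722
d((4, 12), (17, 15)) = 13.3417
d((4, 12), (-14, -5)) = 24.7588
d((4, 12), (-11, 11)) = 15.0333
d((-17, 20), (17, 15)) = 34.3657
d((-17, 20), (-14, -5)) = 25.1794
d((-17, 20), (-11, 11)) = 10.8167 <-- minimum
d((17, 15), (-14, -5)) = 36.8917
d((17, 15), (-11, 11)) = 28.2843
d((-14, -5), (-11, 11)) = 16.2788

Closest pair: (-17, 20) and (-11, 11) with distance 10.8167

The closest pair is (-17, 20) and (-11, 11) with Euclidean distance 10.8167. For 5 points, brute-force pairwise comparison is shown above. For large n, the divide-and-conquer algorithm (sort by x, recurse on halves, check the dividing strip) achieves O(n log n).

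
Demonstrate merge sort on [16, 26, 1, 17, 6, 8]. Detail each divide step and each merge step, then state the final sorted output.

Merge sort trace:

Split: [16, 26, 1, 17, 6, 8] -> [16, 26, 1] and [17, 6, 8]
  Split: [16, 26, 1] -> [16] and [26, 1]
    Split: [26, 1] -> [26] and [1]
    Merge: [26] + [1] -> [1, 26]
  Merge: [16] + [1, 26] -> [1, 16, 26]
  Split: [17, 6, 8] -> [17] and [6, 8]
    Split: [6, 8] -> [6] and [8]
    Merge: [6] + [8] -> [6, 8]
  Merge: [17] + [6, 8] -> [6, 8, 17]
Merge: [1, 16, 26] + [6, 8, 17] -> [1, 6, 8, 16, 17, 26]

Final sorted array: [1, 6, 8, 16, 17, 26]

The merge sort proceeds by recursively splitting the array and merging sorted halves.
After all merges, the sorted array is [1, 6, 8, 16, 17, 26].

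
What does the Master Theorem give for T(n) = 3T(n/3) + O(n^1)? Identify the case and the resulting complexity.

Master Theorem for T(n) = 3T(n/3) + O(n^1):

a = 3, b = 3, c = 1
log_b(a) = log_3(3) = 1.0000

Case 2: c = 1 = log_3(3) = 1.0000
T(n) = O(n^1 log n) = O(n log n)

For T(n) = 3T(n/3) + O(n^1): log_3(3) = 1.0000. This is Case 2 of the Master Theorem (c = log_b(a), equal work at all levels), giving O(n log n).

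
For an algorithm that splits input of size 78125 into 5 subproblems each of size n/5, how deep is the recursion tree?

For divide and conquer with division factor 5:

Problem sizes at each level:
Level 0: 78125
Level 1: 15625
Level 2: 3125
Level 3: 625
Level 4: 125
Level 5: 25
Level 6: 5
Level 7: 1

The root is level 0 and the size-1 base case is level 7 (the tree spans levels 0 through 7, i.e. 8 levels counting the root), so the depth is the number of divisions: log_5(78125) = 7

The recursion tree depth is log_5(78125) = 7. At each level, the problem size is divided by 5, so it takes 7 divisions to reduce to a base case of size 1. The algorithm makes 5 recursive calls at each level.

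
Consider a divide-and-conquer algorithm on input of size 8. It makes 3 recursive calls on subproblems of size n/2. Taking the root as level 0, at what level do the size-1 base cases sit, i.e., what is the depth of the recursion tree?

For divide and conquer with division factor 2:

Problem sizes at each level:
Level 0: 8
Level 1: 4
Level 2: 2
Level 3: 1

The root is level 0 and the size-1 base case is level 3 (the tree spans levels 0 through 3, i.e. 4 levels counting the root), so the depth is the number of divisions: log_2(8) = 3

The recursion tree depth is log_2(8) = 3. At each level, the problem size is divided by 2, so it takes 3 divisions to reduce to a base case of size 1. The algorithm makes 3 recursive calls at each level.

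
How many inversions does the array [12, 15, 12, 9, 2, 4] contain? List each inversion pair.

Finding inversions in [12, 15, 12, 9, 2, 4]:

(0, 3): arr[0]=12 > arr[3]=9
(0, 4): arr[0]=12 > arr[4]=2
(0, 5): arr[0]=12 > arr[5]=4
(1, 2): arr[1]=15 > arr[2]=12
(1, 3): arr[1]=15 > arr[3]=9
(1, 4): arr[1]=15 > arr[4]=2
(1, 5): arr[1]=15 > arr[5]=4
(2, 3): arr[2]=12 > arr[3]=9
(2, 4): arr[2]=12 > arr[4]=2
(2, 5): arr[2]=12 > arr[5]=4
(3, 4): arr[3]=9 > arr[4]=2
(3, 5): arr[3]=9 > arr[5]=4

Total inversions: 12

The array has 12 inversion(s): (0,3), (0,4), (0,5), (1,2), (1,3), (1,4), (1,5), (2,3), (2,4), (2,5), (3,4), (3,5). Each pair (i,j) satisfies i < j and arr[i] > arr[j].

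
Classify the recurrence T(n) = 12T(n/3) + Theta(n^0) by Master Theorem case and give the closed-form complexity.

Master Theorem for T(n) = 12T(n/3) + O(n^0):

a = 12, b = 3, c = 0
log_b(a) = log_3(12) = 2.2619

Case 1: c = 0 < log_3(12) = 2.2619
T(n) = O(n^(log_3 12))

For T(n) = 12T(n/3) + O(n^0): log_3(12) = 2.2619. This is Case 1 of the Master Theorem (c < log_b(a), work dominated by leaves), giving O(n^(log_3 12)).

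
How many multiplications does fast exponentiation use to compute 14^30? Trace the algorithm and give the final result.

Computing 14^30 by squaring (build up from 14^1; each line after the first costs one multiplication):

14^1 = 14
14^2 = (14^1)^2 = 14^2 = 196
14^3 = 14 * 14^2 = 14 * 196 = 2744
14^6 = (14^3)^2 = 2744^2 = 7529536
14^7 = 14 * 14^6 = 14 * 7529536 = 105413504
14^14 = (14^7)^2 = 105413504^2 = 11112006825558016
14^15 = 14 * 14^14 = 14 * 11112006825558016 = 155568095557812224
14^30 = (14^15)^2 = 155568095557812224^2 = 24201432355484595421941037243826176

Result: 24201432355484595421941037243826176
Multiplications needed: 7 (7 lines after 14^1)

14^30 = 24201432355484595421941037243826176. Using exponentiation by squaring, this requires 7 multiplications. The key idea: if the exponent is even, square the half-power; if odd, multiply by the base once.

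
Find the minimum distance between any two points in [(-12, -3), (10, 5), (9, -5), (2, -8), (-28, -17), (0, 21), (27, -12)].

Computing all pairwise distances among 7 points:

d((-12, -3), (10, 5)) = 23.4094
d((-12, -3), (9, -5)) = 21.095
d((-12, -3), (2, -8)) = 14.8661
d((-12, -3), (-28, -17)) = 21.2603
d((-12, -3), (0, 21)) = 26.8328
d((-12, -3), (27, -12)) = 40.025
d((10, 5), (9, -5)) = 10.0499
d((10, 5), (2, -8)) = 15.2643
d((10, 5), (-28, -17)) = 43.909
d((10, 5), (0, 21)) = 18.868
d((10, 5), (27, -12)) = 24.0416
d((9, -5), (2, -8)) = 7.6158 <-- minimum
d((9, -5), (-28, -17)) = 38.8973
d((9, -5), (0, 21)) = 27.5136
d((9, -5), (27, -12)) = 19.3132
d((2, -8), (-28, -17)) = 31.3209
d((2, -8), (0, 21)) = 29.0689
d((2, -8), (27, -12)) = 25.318
d((-28, -17), (0, 21)) = 47.2017
d((-28, -17), (27, -12)) = 55.2268
d((0, 21), (27, -12)) = 42.638

Closest pair: (9, -5) and (2, -8) with distance 7.6158

The closest pair is (9, -5) and (2, -8) with Euclidean distance 7.6158. For 7 points, brute-force pairwise comparison is shown above. For large n, the divide-and-conquer algorithm (sort by x, recurse on halves, check the dividing strip) achieves O(n log n).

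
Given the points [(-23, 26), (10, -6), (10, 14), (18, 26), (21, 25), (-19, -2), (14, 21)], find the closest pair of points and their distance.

Computing all pairwise distances among 7 points:

d((-23, 26), (10, -6)) = 45.9674
d((-23, 26), (10, 14)) = 35.1141
d((-23, 26), (18, 26)) = 41.0
d((-23, 26), (21, 25)) = 44.0114
d((-23, 26), (-19, -2)) = 28.2843
d((-23, 26), (14, 21)) = 37.3363
d((10, -6), (10, 14)) = 20.0
d((10, -6), (18, 26)) = 32.9848
d((10, -6), (21, 25)) = 32.8938
d((10, -6), (-19, -2)) = 29.2746
d((10, -6), (14, 21)) = 27.2947
d((10, 14), (18, 26)) = 14.4222
d((10, 14), (21, 25)) = 15.5563
d((10, 14), (-19, -2)) = 33.121
d((10, 14), (14, 21)) = 8.0623
d((18, 26), (21, 25)) = 3.1623 <-- minimum
d((18, 26), (-19, -2)) = 46.4004
d((18, 26), (14, 21)) = 6.4031
d((21, 25), (-19, -2)) = 48.2597
d((21, 25), (14, 21)) = 8.0623
d((-19, -2), (14, 21)) = 40.2244

Closest pair: (18, 26) and (21, 25) with distance 3.1623

The closest pair is (18, 26) and (21, 25) with Euclidean distance 3.1623. For 7 points, brute-force pairwise comparison is shown above. For large n, the divide-and-conquer algorithm (sort by x, recurse on halves, check the dividing strip) achieves O(n log n).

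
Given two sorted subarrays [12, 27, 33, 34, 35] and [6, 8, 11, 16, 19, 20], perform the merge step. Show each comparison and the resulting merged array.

Merging process:

Compare 12 vs 6: take 6 from right. Merged: [6]
Compare 12 vs 8: take 8 from right. Merged: [6, 8]
Compare 12 vs 11: take 11 from right. Merged: [6, 8, 11]
Compare 12 vs 16: take 12 from left. Merged: [6, 8, 11, 12]
Compare 27 vs 16: take 16 from right. Merged: [6, 8, 11, 12, 16]
Compare 27 vs 19: take 19 from right. Merged: [6, 8, 11, 12, 16, 19]
Compare 27 vs 20: take 20 from right. Merged: [6, 8, 11, 12, 16, 19, 20]
Append remaining from left: [27, 33, 34, 35]. Merged: [6, 8, 11, 12, 16, 19, 20, 27, 33, 34, 35]

Final merged array: [6, 8, 11, 12, 16, 19, 20, 27, 33, 34, 35]
Total comparisons: 7

The merged array is [6, 8, 11, 12, 16, 19, 20, 27, 33, 34, 35], requiring 7 comparisons. The merge step runs in O(n) time where n is the total number of elements.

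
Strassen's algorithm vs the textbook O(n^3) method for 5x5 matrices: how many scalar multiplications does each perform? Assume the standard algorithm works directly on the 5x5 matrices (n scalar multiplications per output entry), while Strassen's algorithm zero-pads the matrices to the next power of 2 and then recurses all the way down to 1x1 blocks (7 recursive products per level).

Matrix multiplication for 5x5 matrices:

Strassen's algorithm requires power-of-2 dimensions. Pad 5x5 to 8x8 (next power of 2).

Standard algorithm: 5^3 = 125 multiplications
Strassen's algorithm: 7^(log2(8)) = 7^3 = 343 multiplications
Difference: 125 - 343 = -218 (Strassen uses MORE here due to padding overhead — for small or just-over-power-of-2 n, padding can outweigh the per-level savings)

Standard: 125 multiplications (5^3). Strassen: 343 multiplications (7^3, after padding to 8x8). Strassen reduces 8 recursive multiplications to 7 at each level.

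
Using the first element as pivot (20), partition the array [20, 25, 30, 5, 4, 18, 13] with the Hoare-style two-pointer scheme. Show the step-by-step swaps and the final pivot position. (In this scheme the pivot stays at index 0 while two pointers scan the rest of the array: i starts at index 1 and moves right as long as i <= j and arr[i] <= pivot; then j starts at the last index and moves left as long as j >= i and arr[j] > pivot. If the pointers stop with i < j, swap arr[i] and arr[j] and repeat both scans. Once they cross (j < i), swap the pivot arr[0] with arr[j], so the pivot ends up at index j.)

Hoare-style two-pointer partition with pivot = 20:

Initial array: [20, 25, 30, 5, 4, 18, 13]

Pointers start at i = 1, j = 6.
i stops at index 1 (arr[1]=25 > 20), j stops at index 6 (arr[6]=13 <= 20): swap arr[1] and arr[6], array becomes [20, 13, 30, 5, 4, 18, 25]
i stops at index 2 (arr[2]=30 > 20), j stops at index 5 (arr[5]=18 <= 20): swap arr[2] and arr[5], array becomes [20, 13, 18, 5, 4, 30, 25]
i ends at 5, j ends at 4: the pointers have crossed (j < i), so scanning stops.

Swap pivot arr[0] with arr[4] to place pivot at position 4: [4, 13, 18, 5, 20, 30, 25]
Pivot position: 4

After partitioning with pivot 20, the array becomes [4, 13, 18, 5, 20, 30, 25]. The pivot is placed at index 4. All elements to the left of the pivot are <= 20, and all elements to the right are > 20.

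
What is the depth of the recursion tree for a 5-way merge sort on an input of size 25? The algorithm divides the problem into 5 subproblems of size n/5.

For divide and conquer with division factor 5:

Problem sizes at each level:
Level 0: 25
Level 1: 5
Level 2: 1

The root is level 0 and the size-1 base case is level 2 (the tree spans levels 0 through 2, i.e. 3 levels counting the root), so the depth is the number of divisions: log_5(25) = 2

The recursion tree depth is log_5(25) = 2. At each level, the problem size is divided by 5, so it takes 2 divisions to reduce to a base case of size 1. The algorithm makes 5 recursive calls at each level.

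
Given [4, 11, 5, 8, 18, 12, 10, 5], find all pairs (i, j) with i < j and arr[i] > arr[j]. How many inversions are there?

Finding inversions in [4, 11, 5, 8, 18, 12, 10, 5]:

(1, 2): arr[1]=11 > arr[2]=5
(1, 3): arr[1]=11 > arr[3]=8
(1, 6): arr[1]=11 > arr[6]=10
(1, 7): arr[1]=11 > arr[7]=5
(3, 7): arr[3]=8 > arr[7]=5
(4, 5): arr[4]=18 > arr[5]=12
(4, 6): arr[4]=18 > arr[6]=10
(4, 7): arr[4]=18 > arr[7]=5
(5, 6): arr[5]=12 > arr[6]=10
(5, 7): arr[5]=12 > arr[7]=5
(6, 7): arr[6]=10 > arr[7]=5

Total inversions: 11

The array has 11 inversion(s): (1,2), (1,3), (1,6), (1,7), (3,7), (4,5), (4,6), (4,7), (5,6), (5,7), (6,7). Each pair (i,j) satisfies i < j and arr[i] > arr[j].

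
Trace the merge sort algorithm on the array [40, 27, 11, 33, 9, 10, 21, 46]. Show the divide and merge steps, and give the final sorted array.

Merge sort trace:

Split: [40, 27, 11, 33, 9, 10, 21, 46] -> [40, 27, 11, 33] and [9, 10, 21, 46]
  Split: [40, 27, 11, 33] -> [40, 27] and [11, 33]
    Split: [40, 27] -> [40] and [27]
    Merge: [40] + [27] -> [27, 40]
    Split: [11, 33] -> [11] and [33]
    Merge: [11] + [33] -> [11, 33]
  Merge: [27, 40] + [11, 33] -> [11, 27, 33, 40]
  Split: [9, 10, 21, 46] -> [9, 10] and [21, 46]
    Split: [9, 10] -> [9] and [10]
    Merge: [9] + [10] -> [9, 10]
    Split: [21, 46] -> [21] and [46]
    Merge: [21] + [46] -> [21, 46]
  Merge: [9, 10] + [21, 46] -> [9, 10, 21, 46]
Merge: [11, 27, 33, 40] + [9, 10, 21, 46] -> [9, 10, 11, 21, 27, 33, 40, 46]

Final sorted array: [9, 10, 11, 21, 27, 33, 40, 46]

The merge sort proceeds by recursively splitting the array and merging sorted halves.
After all merges, the sorted array is [9, 10, 11, 21, 27, 33, 40, 46].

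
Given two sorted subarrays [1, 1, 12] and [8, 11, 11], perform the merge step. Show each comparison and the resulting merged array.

Merging process:

Compare 1 vs 8: take 1 from left. Merged: [1]
Compare 1 vs 8: take 1 from left. Merged: [1, 1]
Compare 12 vs 8: take 8 from right. Merged: [1, 1, 8]
Compare 12 vs 11: take 11 from right. Merged: [1, 1, 8, 11]
Compare 12 vs 11: take 11 from right. Merged: [1, 1, 8, 11, 11]
Append remaining from left: [12]. Merged: [1, 1, 8, 11, 11, 12]

Final merged array: [1, 1, 8, 11, 11, 12]
Total comparisons: 5

The merged array is [1, 1, 8, 11, 11, 12], requiring 5 comparisons. The merge step runs in O(n) time where n is the total number of elements.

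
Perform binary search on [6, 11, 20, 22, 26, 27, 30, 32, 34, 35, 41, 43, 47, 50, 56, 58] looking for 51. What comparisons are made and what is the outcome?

Binary search for 51 in [6, 11, 20, 22, 26, 27, 30, 32, 34, 35, 41, 43, 47, 50, 56, 58]:

lo=0, hi=15, mid=7, arr[mid]=32 -> 32 < 51, search right half
lo=8, hi=15, mid=11, arr[mid]=43 -> 43 < 51, search right half
lo=12, hi=15, mid=13, arr[mid]=50 -> 50 < 51, search right half
lo=14, hi=15, mid=14, arr[mid]=56 -> 56 > 51, search left half
lo=14 > hi=13, target 51 not found

Binary search determines that 51 is not in the array after 4 comparisons. The search space was exhausted without finding the target.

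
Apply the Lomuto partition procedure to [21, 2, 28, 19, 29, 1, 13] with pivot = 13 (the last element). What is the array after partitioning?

Lomuto partition with pivot = 13:

Initial array: [21, 2, 28, 19, 29, 1, 13]

arr[0]=21 > 13: no swap
arr[1]=2 <= 13: swap with position 0, array becomes [2, 21, 28, 19, 29, 1, 13]
arr[2]=28 > 13: no swap
arr[3]=19 > 13: no swap
arr[4]=29 > 13: no swap
arr[5]=1 <= 13: swap with position 1, array becomes [2, 1, 28, 19, 29, 21, 13]

Place pivot at position 2: [2, 1, 13, 19, 29, 21, 28]
Pivot position: 2

After partitioning with pivot 13, the array becomes [2, 1, 13, 19, 29, 21, 28]. The pivot is placed at index 2. All elements to the left of the pivot are <= 13, and all elements to the right are > 13.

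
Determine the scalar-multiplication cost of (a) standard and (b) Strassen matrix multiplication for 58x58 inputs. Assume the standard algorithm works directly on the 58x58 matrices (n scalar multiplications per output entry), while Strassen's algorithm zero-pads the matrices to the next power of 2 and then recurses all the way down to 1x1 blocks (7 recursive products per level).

Matrix multiplication for 58x58 matrices:

Strassen's algorithm requires power-of-2 dimensions. Pad 58x58 to 64x64 (next power of 2).

Standard algorithm: 58^3 = 195112 multiplications
Strassen's algorithm: 7^(log2(64)) = 7^6 = 117649 multiplications
Savings: 195112 - 117649 = 77463 multiplications

Standard: 195112 multiplications (58^3). Strassen: 117649 multiplications (7^6, after padding to 64x64). Strassen reduces 8 recursive multiplications to 7 at each level.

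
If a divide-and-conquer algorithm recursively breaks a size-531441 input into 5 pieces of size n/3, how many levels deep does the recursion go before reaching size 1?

For divide and conquer with division factor 3:

Problem sizes at each level:
Level 0: 531441
Level 1: 177147
Level 2: 59049
Level 3: 19683
Level 4: 6561
Level 5: 2187
Level 6: 729
Level 7: 243
Level 8: 81
Level 9: 27
Level 10: 9
Level 11: 3
Level 12: 1

The root is level 0 and the size-1 base case is level 12 (the tree spans levels 0 through 12, i.e. 13 levels counting the root), so the depth is the number of divisions: log_3(531441) = 12

The recursion tree depth is log_3(531441) = 12. At each level, the problem size is divided by 3, so it takes 12 divisions to reduce to a base case of size 1. The algorithm makes 5 recursive calls at each level.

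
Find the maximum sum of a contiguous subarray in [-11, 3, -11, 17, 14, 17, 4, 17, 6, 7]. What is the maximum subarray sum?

Using Kadane's algorithm on [-11, 3, -11, 17, 14, 17, 4, 17, 6, 7]:

Scanning through the array:
Position 1 (value 3): max_ending_here = 3, max_so_far = 3
Position 2 (value -11): max_ending_here = -8, max_so_far = 3
Position 3 (value 17): max_ending_here = 17, max_so_far = 17
Position 4 (value 14): max_ending_here = 31, max_so_far = 31
Position 5 (value 17): max_ending_here = 48, max_so_far = 48
Position 6 (value 4): max_ending_here = 52, max_so_far = 52
Position 7 (value 17): max_ending_here = 69, max_so_far = 69
Position 8 (value 6): max_ending_here = 75, max_so_far = 75
Position 9 (value 7): max_ending_here = 82, max_so_far = 82

Maximum subarray: [17, 14, 17, 4, 17, 6, 7]
Maximum sum: 82

The maximum subarray is [17, 14, 17, 4, 17, 6, 7] with sum 82. This subarray runs from index 3 to index 9.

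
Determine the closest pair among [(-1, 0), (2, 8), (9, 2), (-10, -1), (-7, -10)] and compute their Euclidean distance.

Computing all pairwise distances among 5 points:

d((-1, 0), (2, 8)) = 8.544 <-- minimum
d((-1, 0), (9, 2)) = 10.198
d((-1, 0), (-10, -1)) = 9.0554
d((-1, 0), (-7, -10)) = 11.6619
d((2, 8), (9, 2)) = 9.2195
d((2, 8), (-10, -1)) = 15.0
d((2, 8), (-7, -10)) = 20.1246
d((9, 2), (-10, -1)) = 19.2354
d((9, 2), (-7, -10)) = 20.0
d((-10, -1), (-7, -10)) = 9.4868

Closest pair: (-1, 0) and (2, 8) with distance 8.544

The closest pair is (-1, 0) and (2, 8) with Euclidean distance 8.544. For 5 points, brute-force pairwise comparison is shown above. For large n, the divide-and-conquer algorithm (sort by x, recurse on halves, check the dividing strip) achieves O(n log n).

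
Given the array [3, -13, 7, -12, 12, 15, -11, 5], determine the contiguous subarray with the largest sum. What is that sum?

Using Kadane's algorithm on [3, -13, 7, -12, 12, 15, -11, 5]:

Scanning through the array:
Position 1 (value -13): max_ending_here = -10, max_so_far = 3
Position 2 (value 7): max_ending_here = 7, max_so_far = 7
Position 3 (value -12): max_ending_here = -5, max_so_far = 7
Position 4 (value 12): max_ending_here = 12, max_so_far = 12
Position 5 (value 15): max_ending_here = 27, max_so_far = 27
Position 6 (value -11): max_ending_here = 16, max_so_far = 27
Position 7 (value 5): max_ending_here = 21, max_so_far = 27

Maximum subarray: [12, 15]
Maximum sum: 27

The maximum subarray is [12, 15] with sum 27. This subarray runs from index 4 to index 5.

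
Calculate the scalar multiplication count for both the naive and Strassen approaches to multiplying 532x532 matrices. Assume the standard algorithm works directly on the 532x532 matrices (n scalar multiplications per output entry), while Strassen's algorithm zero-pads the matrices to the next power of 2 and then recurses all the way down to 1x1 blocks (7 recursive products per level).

Matrix multiplication for 532x532 matrices:

Strassen's algorithm requires power-of-2 dimensions. Pad 532x532 to 1024x1024 (next power of 2).

Standard algorithm: 532^3 = 150568768 multiplications
Strassen's algorithm: 7^(log2(1024)) = 7^10 = 282475249 multiplications
Difference: 150568768 - 282475249 = -131906481 (Strassen uses MORE here due to padding overhead — for small or just-over-power-of-2 n, padding can outweigh the per-level savings)

Standard: 150568768 multiplications (532^3). Strassen: 282475249 multiplications (7^10, after padding to 1024x1024). Strassen reduces 8 recursive multiplications to 7 at each level.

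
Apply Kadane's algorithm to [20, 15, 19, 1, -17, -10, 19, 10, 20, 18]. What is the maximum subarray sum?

Using Kadane's algorithm on [20, 15, 19, 1, -17, -10, 19, 10, 20, 18]:

Scanning through the array:
Position 1 (value 15): max_ending_here = 35, max_so_far = 35
Position 2 (value 19): max_ending_here = 54, max_so_far = 54
Position 3 (value 1): max_ending_here = 55, max_so_far = 55
Position 4 (value -17): max_ending_here = 38, max_so_far = 55
Position 5 (value -10): max_ending_here = 28, max_so_far = 55
Position 6 (value 19): max_ending_here = 47, max_so_far = 55
Position 7 (value 10): max_ending_here = 57, max_so_far = 57
Position 8 (value 20): max_ending_here = 77, max_so_far = 77
Position 9 (value 18): max_ending_here = 95, max_so_far = 95

Maximum subarray: [20, 15, 19, 1, -17, -10, 19, 10, 20, 18]
Maximum sum: 95

The maximum subarray is [20, 15, 19, 1, -17, -10, 19, 10, 20, 18] with sum 95. This subarray runs from index 0 to index 9.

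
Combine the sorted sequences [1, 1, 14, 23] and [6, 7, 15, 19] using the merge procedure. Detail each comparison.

Merging process:

Compare 1 vs 6: take 1 from left. Merged: [1]
Compare 1 vs 6: take 1 from left. Merged: [1, 1]
Compare 14 vs 6: take 6 from right. Merged: [1, 1, 6]
Compare 14 vs 7: take 7 from right. Merged: [1, 1, 6, 7]
Compare 14 vs 15: take 14 from left. Merged: [1, 1, 6, 7, 14]
Compare 23 vs 15: take 15 from right. Merged: [1, 1, 6, 7, 14, 15]
Compare 23 vs 19: take 19 from right. Merged: [1, 1, 6, 7, 14, 15, 19]
Append remaining from left: [23]. Merged: [1, 1, 6, 7, 14, 15, 19, 23]

Final merged array: [1, 1, 6, 7, 14, 15, 19, 23]
Total comparisons: 7

The merged array is [1, 1, 6, 7, 14, 15, 19, 23], requiring 7 comparisons. The merge step runs in O(n) time where n is the total number of elements.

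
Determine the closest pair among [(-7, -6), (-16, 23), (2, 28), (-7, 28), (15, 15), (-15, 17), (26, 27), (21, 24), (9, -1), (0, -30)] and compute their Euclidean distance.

Computing all pairwise distances among 10 points:

d((-7, -6), (-16, 23)) = 30.3645
d((-7, -6), (2, 28)) = 35.171
d((-7, -6), (-7, 28)) = 34.0
d((-7, -6), (15, 15)) = 30.4138
d((-7, -6), (-15, 17)) = 24.3516
d((-7, -6), (26, 27)) = 46.669
d((-7, -6), (21, 24)) = 41.0366
d((-7, -6), (9, -1)) = 16.7631
d((-7, -6), (0, -30)) = 25.0
d((-16, 23), (2, 28)) = 18.6815
d((-16, 23), (-7, 28)) = 10.2956
d((-16, 23), (15, 15)) = 32.0156
d((-16, 23), (-15, 17)) = 6.0828
d((-16, 23), (26, 27)) = 42.19
d((-16, 23), (21, 24)) = 37.0135
d((-16, 23), (9, -1)) = 34.6554
d((-16, 23), (0, -30)) = 55.3624
d((2, 28), (-7, 28)) = 9.0
d((2, 28), (15, 15)) = 18.3848
d((2, 28), (-15, 17)) = 20.2485
d((2, 28), (26, 27)) = 24.0208
d((2, 28), (21, 24)) = 19.4165
d((2, 28), (9, -1)) = 29.8329
d((2, 28), (0, -30)) = 58.0345
d((-7, 28), (15, 15)) = 25.5539
d((-7, 28), (-15, 17)) = 13.6015
d((-7, 28), (26, 27)) = 33.0151
d((-7, 28), (21, 24)) = 28.2843
d((-7, 28), (9, -1)) = 33.121
d((-7, 28), (0, -30)) = 58.4209
d((15, 15), (-15, 17)) = 30.0666
d((15, 15), (26, 27)) = 16.2788
d((15, 15), (21, 24)) = 10.8167
d((15, 15), (9, -1)) = 17.088
d((15, 15), (0, -30)) = 47.4342
d((-15, 17), (26, 27)) = 42.2019
d((-15, 17), (21, 24)) = 36.6742
d((-15, 17), (9, -1)) = 30.0
d((-15, 17), (0, -30)) = 49.3356
d((26, 27), (21, 24)) = 5.831 <-- minimum
d((26, 27), (9, -1)) = 32.7567
d((26, 27), (0, -30)) = 62.6498
d((21, 24), (9, -1)) = 27.7308
d((21, 24), (0, -30)) = 57.9396
d((9, -1), (0, -30)) = 30.3645

Closest pair: (26, 27) and (21, 24) with distance 5.831

The closest pair is (26, 27) and (21, 24) with Euclidean distance 5.831. For 10 points, brute-force pairwise comparison is shown above. For large n, the divide-and-conquer algorithm (sort by x, recurse on halves, check the dividing strip) achieves O(n log n).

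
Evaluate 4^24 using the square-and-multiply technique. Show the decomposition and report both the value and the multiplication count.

Computing 4^24 by squaring (build up from 4^1; each line after the first costs one multiplication):

4^1 = 4
4^2 = (4^1)^2 = 4^2 = 16
4^3 = 4 * 4^2 = 4 * 16 = 64
4^6 = (4^3)^2 = 64^2 = 4096
4^12 = (4^6)^2 = 4096^2 = 16777216
4^24 = (4^12)^2 = 16777216^2 = 281474976710656

Result: 281474976710656
Multiplications needed: 5 (5 lines after 4^1)

4^24 = 281474976710656. Using exponentiation by squaring, this requires 5 multiplications. The key idea: if the exponent is even, square the half-power; if odd, multiply by the base once.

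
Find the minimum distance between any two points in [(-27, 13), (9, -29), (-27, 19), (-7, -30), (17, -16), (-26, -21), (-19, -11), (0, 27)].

Computing all pairwise distances among 8 points:

d((-27, 13), (9, -29)) = 55.3173
d((-27, 13), (-27, 19)) = 6.0 <-- minimum
d((-27, 13), (-7, -30)) = 47.4236
d((-27, 13), (17, -16)) = 52.6972
d((-27, 13), (-26, -21)) = 34.0147
d((-27, 13), (-19, -11)) = 25.2982
d((-27, 13), (0, 27)) = 30.4138
d((9, -29), (-27, 19)) = 60.0
d((9, -29), (-7, -30)) = 16.0312
d((9, -29), (17, -16)) = 15.2643
d((9, -29), (-26, -21)) = 35.9026
d((9, -29), (-19, -11)) = 33.2866
d((9, -29), (0, 27)) = 56.7186
d((-27, 19), (-7, -30)) = 52.9245
d((-27, 19), (17, -16)) = 56.2228
d((-27, 19), (-26, -21)) = 40.0125
d((-27, 19), (-19, -11)) = 31.0483
d((-27, 19), (0, 27)) = 28.1603
d((-7, -30), (17, -16)) = 27.7849
d((-7, -30), (-26, -21)) = 21.0238
d((-7, -30), (-19, -11)) = 22.4722
d((-7, -30), (0, 27)) = 57.4282
d((17, -16), (-26, -21)) = 43.2897
d((17, -16), (-19, -11)) = 36.3456
d((17, -16), (0, 27)) = 46.2385
d((-26, -21), (-19, -11)) = 12.2066
d((-26, -21), (0, 27)) = 54.5894
d((-19, -11), (0, 27)) = 42.4853

Closest pair: (-27, 13) and (-27, 19) with distance 6.0

The closest pair is (-27, 13) and (-27, 19) with Euclidean distance 6.0. For 8 points, brute-force pairwise comparison is shown above. For large n, the divide-and-conquer algorithm (sort by x, recurse on halves, check the dividing strip) achieves O(n log n).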